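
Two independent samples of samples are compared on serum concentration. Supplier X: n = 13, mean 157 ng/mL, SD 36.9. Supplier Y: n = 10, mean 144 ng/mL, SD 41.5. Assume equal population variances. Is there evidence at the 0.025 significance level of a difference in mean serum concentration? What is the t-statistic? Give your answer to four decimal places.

0.7937

Let group 1 = supplier X, group 2 = supplier Y. H0: μ_1 = μ_2; H1: μ_1 ≠ μ_2 (two-sample pooled-variance t-test, two-sided).
s_p² = [(13−1)·36.9² + (10−1)·41.5²]/(13+10−2) = 1516.17
t = (157 − 144)/√[1516.17·(1/13 + 1/10)] = 0.7937
df = n₁ + n₂ − 2 = 21
Two-sided p-value ≈ 0.436
Since p ≈ 0.436 > α = 0.025, fail to reject H0; the data do not provide sufficient evidence against H0.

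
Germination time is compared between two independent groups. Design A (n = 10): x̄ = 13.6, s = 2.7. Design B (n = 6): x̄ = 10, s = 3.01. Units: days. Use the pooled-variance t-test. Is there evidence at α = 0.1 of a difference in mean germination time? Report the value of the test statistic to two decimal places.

Let group 1 = design A, group 2 = design B. H0: μ_1 = μ_2; H1: μ_1 ≠ μ_2 (two-sample pooled-variance t-test, two-sided).
s_p² = [(10−1)·2.7² + (6−1)·3.01²]/(10+6−2) = 7.92218
t = (13.6 − 10)/√[7.92218·(1/10 + 1/6)] = 2.48
df = n₁ + n₂ − 2 = 14
Two-sided p-value ≈ 0.0266
Since p ≈ 0.0266 < α = 0.1, reject H0; the data support H1.

2.48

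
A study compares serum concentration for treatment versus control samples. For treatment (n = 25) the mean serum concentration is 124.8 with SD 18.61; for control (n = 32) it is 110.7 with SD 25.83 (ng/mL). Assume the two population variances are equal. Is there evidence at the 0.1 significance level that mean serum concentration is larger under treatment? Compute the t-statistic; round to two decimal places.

Let group 1 = treatment, group 2 = control. H0: μ_1 = μ_2; H1: μ_1 > μ_2 (two-sample pooled-variance t-test, right-tailed).
s_p² = [(25−1)·18.61² + (32−1)·25.83²]/(25+32−2) = 527.179
t = (124.8 − 110.7)/√[527.179·(1/25 + 1/32)] = 2.30
df = n₁ + n₂ − 2 = 55
p-value = P(T ≥ 2.30) ≈ 0.0126
Since p ≈ 0.0126 < α = 0.1, reject H0; the data support H1.

2.30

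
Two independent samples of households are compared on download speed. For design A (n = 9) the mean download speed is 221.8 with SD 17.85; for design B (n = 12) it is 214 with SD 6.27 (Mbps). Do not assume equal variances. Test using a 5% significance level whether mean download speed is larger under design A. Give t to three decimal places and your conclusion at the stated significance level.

t = 1.254; fail to reject H0

Let group 1 = design A, group 2 = design B. H0: μ_1 = μ_2; H1: μ_1 > μ_2 (Welch's two-sample t-test, right-tailed).
t = (x̄_1 − x̄_2)/√(s_1²/n_1 + s_2²/n_2) = (221.8 − 214)/√(17.85²/9 + 6.27²/12) = 1.254
Welch–Satterthwaite df ≈ 9.49
p-value = P(T ≥ 1.254) ≈ 0.1199
Since p ≈ 0.1199 > α = 0.05, fail to reject H0; the evidence is not statistically significant.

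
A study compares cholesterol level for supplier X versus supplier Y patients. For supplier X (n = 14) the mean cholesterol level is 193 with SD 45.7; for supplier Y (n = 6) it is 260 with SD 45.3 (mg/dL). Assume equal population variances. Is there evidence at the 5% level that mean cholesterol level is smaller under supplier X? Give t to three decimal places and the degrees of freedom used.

t = -3.012, df = 18

Let group 1 = supplier X, group 2 = supplier Y. H0: μ_1 = μ_2; H1: μ_1 < μ_2 (two-sample pooled-variance t-test, left-tailed).
s_p² = [(14−1)·45.7² + (6−1)·45.3²]/(14+6−2) = 2078.38
t = (193 − 260)/√[2078.38·(1/14 + 1/6)] = -3.012
df = n₁ + n₂ − 2 = 18
p-value = P(T ≤ -3.012) ≈ 0.004
Since p ≈ 0.004 < α = 0.05, reject H0; the evidence is statistically significant.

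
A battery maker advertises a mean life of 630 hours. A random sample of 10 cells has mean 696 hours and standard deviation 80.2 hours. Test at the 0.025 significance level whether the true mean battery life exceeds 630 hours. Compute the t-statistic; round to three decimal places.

H0: μ = 630; H1: μ > 630 (one-sample t-test, right-tailed).
t = (x̄ − μ₀)/(s/√n) = (696 − 630)/(80.2/√10) = 2.602
df = n − 1 = 9
p-value = P(T ≥ 2.602) ≈ 0.0143
Since p ≈ 0.0143 < α = 0.025, reject H0; the evidence is statistically significant.

2.602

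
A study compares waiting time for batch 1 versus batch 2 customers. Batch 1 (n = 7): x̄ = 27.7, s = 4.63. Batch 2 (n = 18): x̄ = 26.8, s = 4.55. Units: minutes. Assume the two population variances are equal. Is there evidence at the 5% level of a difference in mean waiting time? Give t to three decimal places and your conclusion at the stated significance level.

t = 0.442; fail to reject H0

Let group 1 = batch 1, group 2 = batch 2. H0: μ_1 = μ_2; H1: μ_1 ≠ μ_2 (two-sample pooled-variance t-test, two-sided).
s_p² = [(7−1)·4.63² + (18−1)·4.55²]/(7+18−2) = 20.8941
t = (27.7 − 26.8)/√[20.8941·(1/7 + 1/18)] = 0.442
df = n₁ + n₂ − 2 = 23
Two-sided p-value ≈ 0.663
Since p ≈ 0.663 > α = 0.05, fail to reject H0; the data do not provide sufficient evidence against H0.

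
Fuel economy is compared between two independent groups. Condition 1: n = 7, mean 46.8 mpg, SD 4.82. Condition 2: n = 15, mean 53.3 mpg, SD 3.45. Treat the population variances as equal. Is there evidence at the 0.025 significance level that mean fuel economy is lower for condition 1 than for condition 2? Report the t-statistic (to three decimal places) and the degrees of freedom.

t = -3.630, df = 20

Let group 1 = condition 1, group 2 = condition 2. H0: μ_1 = μ_2; H1: μ_1 < μ_2 (two-sample pooled-variance t-test, left-tailed).
s_p² = [(7−1)·4.82² + (15−1)·3.45²]/(7+15−2) = 15.3015
t = (46.8 − 53.3)/√[15.3015·(1/7 + 1/15)] = -3.630
df = n₁ + n₂ − 2 = 20
p-value = P(T ≤ -3.630) ≈ 0.0008
Since p ≈ 0.0008 < α = 0.025, reject H0; the evidence is statistically significant.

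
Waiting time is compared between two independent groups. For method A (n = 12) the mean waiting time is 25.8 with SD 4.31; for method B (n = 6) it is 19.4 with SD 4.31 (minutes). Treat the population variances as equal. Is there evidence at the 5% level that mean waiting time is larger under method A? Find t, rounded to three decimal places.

2.970

Let group 1 = method A, group 2 = method B. H0: μ_1 = μ_2; H1: μ_1 > μ_2 (two-sample pooled-variance t-test, right-tailed).
s_p² = [(12−1)·4.31² + (6−1)·4.31²]/(12+6−2) = 18.5761
t = (25.8 − 19.4)/√[18.5761·(1/12 + 1/6)] = 2.970
df = n₁ + n₂ − 2 = 16
p-value = P(T ≥ 2.970) ≈ 0.0045
Since p ≈ 0.0045 < α = 0.05, reject H0; the data support H1.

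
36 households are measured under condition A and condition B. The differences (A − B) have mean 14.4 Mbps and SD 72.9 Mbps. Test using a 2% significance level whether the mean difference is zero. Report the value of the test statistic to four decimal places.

H0: μ_d = 0; H1: μ_d ≠ 0 (paired t-test on the differences, two-sided).
t = d̄/(s_d/√n) = 14.4/(72.9/√36) = 1.1852
df = n − 1 = 35
Two-sided p-value ≈ 0.244
Since p ≈ 0.244 > α = 0.02, fail to reject H0; the evidence is not statistically significant.

1.1852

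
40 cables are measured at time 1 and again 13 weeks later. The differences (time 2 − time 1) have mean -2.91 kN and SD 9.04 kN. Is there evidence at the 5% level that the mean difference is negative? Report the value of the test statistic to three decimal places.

-2.036

H0: μ_d = 0; H1: μ_d < 0 (paired t-test on the differences, left-tailed).
t = d̄/(s_d/√n) = -2.91/(9.04/√40) = -2.036
df = n − 1 = 39
p-value = P(T ≤ -2.036) ≈ 0.024
Since p ≈ 0.024 < α = 0.05, reject H0; the data support H1.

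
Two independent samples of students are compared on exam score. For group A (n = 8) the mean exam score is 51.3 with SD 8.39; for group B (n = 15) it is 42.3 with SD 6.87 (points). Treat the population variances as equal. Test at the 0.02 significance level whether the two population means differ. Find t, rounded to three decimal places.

Let group 1 = group A, group 2 = group B. H0: μ_1 = μ_2; H1: μ_1 ≠ μ_2 (two-sample pooled-variance t-test, two-sided).
s_p² = [(8−1)·8.39² + (15−1)·6.87²]/(8+15−2) = 54.9286
t = (51.3 − 42.3)/√[54.9286·(1/8 + 1/15)] = 2.774
df = n₁ + n₂ − 2 = 21
Two-sided p-value ≈ 0.011
Since p ≈ 0.011 < α = 0.02, reject H0; the evidence is statistically significant.

2.774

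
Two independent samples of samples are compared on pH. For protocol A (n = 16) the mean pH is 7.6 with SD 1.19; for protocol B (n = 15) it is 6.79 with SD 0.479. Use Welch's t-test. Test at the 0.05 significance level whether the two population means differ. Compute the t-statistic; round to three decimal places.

Let group 1 = protocol A, group 2 = protocol B. H0: μ_1 = μ_2; H1: μ_1 ≠ μ_2 (Welch's two-sample t-test, two-sided).
t = (x̄_1 − x̄_2)/√(s_1²/n_1 + s_2²/n_2) = (7.6 − 6.79)/√(1.19²/16 + 0.479²/15) = 2.514
Welch–Satterthwaite df ≈ 19.99
Two-sided p-value ≈ 0.021
Since p ≈ 0.021 < α = 0.05, reject H0; the data support H1.

2.514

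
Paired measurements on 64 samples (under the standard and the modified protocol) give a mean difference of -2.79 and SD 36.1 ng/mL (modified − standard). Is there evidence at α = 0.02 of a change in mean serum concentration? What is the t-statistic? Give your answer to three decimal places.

H0: μ_d = 0; H1: μ_d ≠ 0 (paired t-test on the differences, two-sided).
t = d̄/(s_d/√n) = -2.79/(36.1/√64) = -0.618
df = n − 1 = 63
Two-sided p-value ≈ 0.5386
Since p ≈ 0.5386 > α = 0.02, fail to reject H0; the data do not provide sufficient evidence against H0.

-0.618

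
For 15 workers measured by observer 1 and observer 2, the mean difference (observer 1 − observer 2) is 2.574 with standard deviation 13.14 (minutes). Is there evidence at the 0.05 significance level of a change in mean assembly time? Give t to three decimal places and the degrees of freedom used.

t = 0.759, df = 14

H0: μ_d = 0; H1: μ_d ≠ 0 (paired t-test on the differences, two-sided).
t = d̄/(s_d/√n) = 2.574/(13.14/√15) = 0.759
df = n − 1 = 14
Two-sided p-value ≈ 0.4606
Since p ≈ 0.4606 > α = 0.05, fail to reject H0; the evidence is not statistically significant.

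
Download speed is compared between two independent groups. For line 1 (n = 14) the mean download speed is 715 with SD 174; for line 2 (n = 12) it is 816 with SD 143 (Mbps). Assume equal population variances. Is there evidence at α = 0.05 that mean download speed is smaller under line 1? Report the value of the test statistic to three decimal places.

Let group 1 = line 1, group 2 = line 2. H0: μ_1 = μ_2; H1: μ_1 < μ_2 (two-sample pooled-variance t-test, left-tailed).
s_p² = [(14−1)·174² + (12−1)·143²]/(14+12−2) = 25772
t = (715 − 816)/√[25772·(1/14 + 1/12)] = -1.599
df = n₁ + n₂ − 2 = 24
p-value = P(T ≤ -1.599) ≈ 0.061
Since p ≈ 0.061 > α = 0.05, fail to reject H0; the data do not provide sufficient evidence against H0.

-1.599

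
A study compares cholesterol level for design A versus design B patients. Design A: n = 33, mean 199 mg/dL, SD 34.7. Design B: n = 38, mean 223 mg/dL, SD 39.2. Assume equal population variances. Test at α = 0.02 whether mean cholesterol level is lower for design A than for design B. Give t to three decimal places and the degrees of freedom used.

Let group 1 = design A, group 2 = design B. H0: μ_1 = μ_2; H1: μ_1 < μ_2 (two-sample pooled-variance t-test, left-tailed).
s_p² = [(33−1)·34.7² + (38−1)·39.2²]/(33+38−2) = 1382.41
t = (199 − 223)/√[1382.41·(1/33 + 1/38)] = -2.713
df = n₁ + n₂ − 2 = 69
p-value = P(T ≤ -2.713) ≈ 0.004
Since p ≈ 0.004 < α = 0.02, reject H0; the evidence is statistically significant.

t = -2.713, df = 69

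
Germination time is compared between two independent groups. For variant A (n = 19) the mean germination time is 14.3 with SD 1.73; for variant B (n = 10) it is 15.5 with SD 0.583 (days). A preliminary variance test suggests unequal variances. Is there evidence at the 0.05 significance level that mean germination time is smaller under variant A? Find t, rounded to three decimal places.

Let group 1 = variant A, group 2 = variant B. H0: μ_1 = μ_2; H1: μ_1 < μ_2 (Welch's two-sample t-test, left-tailed).
t = (x̄_1 − x̄_2)/√(s_1²/n_1 + s_2²/n_2) = (14.3 − 15.5)/√(1.73²/19 + 0.583²/10) = -2.742
Welch–Satterthwaite df ≈ 24.34
p-value = P(T ≤ -2.742) ≈ 0.006
Since p ≈ 0.006 < α = 0.05, reject H0; the evidence is statistically significant.

-2.742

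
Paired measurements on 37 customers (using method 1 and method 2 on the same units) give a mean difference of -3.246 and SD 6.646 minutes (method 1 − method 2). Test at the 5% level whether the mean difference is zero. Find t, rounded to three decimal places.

-2.971

H0: μ_d = 0; H1: μ_d ≠ 0 (paired t-test on the differences, two-sided).
t = d̄/(s_d/√n) = -3.246/(6.646/√37) = -2.971
df = n − 1 = 36
Two-sided p-value ≈ 0.005
Since p ≈ 0.005 < α = 0.05, reject H0; the evidence is statistically significant.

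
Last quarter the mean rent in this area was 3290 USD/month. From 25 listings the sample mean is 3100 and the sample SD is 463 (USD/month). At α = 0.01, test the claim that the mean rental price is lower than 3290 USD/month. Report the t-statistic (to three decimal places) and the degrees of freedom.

t = -2.052, df = 24

H0: μ = 3290; H1: μ < 3290 (one-sample t-test, left-tailed).
t = (x̄ − μ₀)/(s/√n) = (3100 − 3290)/(463/√25) = -2.052
df = n − 1 = 24
p-value = P(T ≤ -2.052) ≈ 0.026
Since p ≈ 0.026 > α = 0.01, fail to reject H0; the data do not provide sufficient evidence against H0.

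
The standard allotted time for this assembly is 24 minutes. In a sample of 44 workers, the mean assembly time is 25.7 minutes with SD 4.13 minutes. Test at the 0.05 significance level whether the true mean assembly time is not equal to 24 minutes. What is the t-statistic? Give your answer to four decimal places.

2.7304

H0: μ = 24; H1: μ ≠ 24 (one-sample t-test, two-sided).
t = (x̄ − μ₀)/(s/√n) = (25.7 − 24)/(4.13/√44) = 2.7304
df = n − 1 = 43
Two-sided p-value ≈ 0.009
Since p ≈ 0.009 < α = 0.05, reject H0; the data support H1.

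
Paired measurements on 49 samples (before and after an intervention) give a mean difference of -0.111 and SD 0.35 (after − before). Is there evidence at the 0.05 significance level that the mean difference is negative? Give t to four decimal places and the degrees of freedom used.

t = -2.2200, df = 48

H0: μ_d = 0; H1: μ_d < 0 (paired t-test on the differences, left-tailed).
t = d̄/(s_d/√n) = -0.111/(0.35/√49) = -2.2200
df = n − 1 = 48
p-value = P(T ≤ -2.2200) ≈ 0.016
Since p ≈ 0.016 < α = 0.05, reject H0; the evidence is statistically significant.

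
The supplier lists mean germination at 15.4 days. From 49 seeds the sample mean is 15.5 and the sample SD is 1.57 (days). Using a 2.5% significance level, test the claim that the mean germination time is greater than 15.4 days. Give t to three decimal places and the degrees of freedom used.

H0: μ = 15.4; H1: μ > 15.4 (one-sample t-test, right-tailed).
t = (x̄ − μ₀)/(s/√n) = (15.5 − 15.4)/(1.57/√49) = 0.446
df = n − 1 = 48
p-value = P(T ≥ 0.446) ≈ 0.329
Since p ≈ 0.329 > α = 0.025, fail to reject H0; the data do not provide sufficient evidence against H0.

t = 0.446, df = 48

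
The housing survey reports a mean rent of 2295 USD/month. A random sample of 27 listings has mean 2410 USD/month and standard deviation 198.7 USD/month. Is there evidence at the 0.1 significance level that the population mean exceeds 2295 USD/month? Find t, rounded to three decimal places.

3.007

H0: μ = 2295; H1: μ > 2295 (one-sample t-test, right-tailed).
t = (x̄ − μ₀)/(s/√n) = (2410 − 2295)/(198.7/√27) = 3.007
df = n − 1 = 26
p-value = P(T ≥ 3.007) ≈ 0.003
Since p ≈ 0.003 < α = 0.1, reject H0; the evidence is statistically significant.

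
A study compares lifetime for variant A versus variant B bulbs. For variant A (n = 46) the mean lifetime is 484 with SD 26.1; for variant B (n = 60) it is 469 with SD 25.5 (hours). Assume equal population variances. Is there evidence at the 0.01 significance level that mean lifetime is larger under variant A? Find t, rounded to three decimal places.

2.971

Let group 1 = variant A, group 2 = variant B. H0: μ_1 = μ_2; H1: μ_1 > μ_2 (two-sample pooled-variance t-test, right-tailed).
s_p² = [(46−1)·26.1² + (60−1)·25.5²]/(46+60−2) = 663.646
t = (484 − 469)/√[663.646·(1/46 + 1/60)] = 2.971
df = n₁ + n₂ − 2 = 104
p-value = P(T ≥ 2.971) ≈ 0.002
Since p ≈ 0.002 < α = 0.01, reject H0; the evidence is statistically significant.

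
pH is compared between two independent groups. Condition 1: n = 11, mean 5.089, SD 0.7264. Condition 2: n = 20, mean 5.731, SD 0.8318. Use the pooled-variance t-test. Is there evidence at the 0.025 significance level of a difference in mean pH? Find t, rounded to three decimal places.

-2.146

Let group 1 = condition 1, group 2 = condition 2. H0: μ_1 = μ_2; H1: μ_1 ≠ μ_2 (two-sample pooled-variance t-test, two-sided).
s_p² = [(11−1)·0.7264² + (20−1)·0.8318²]/(11+20−2) = 0.635259
t = (5.089 − 5.731)/√[0.635259·(1/11 + 1/20)] = -2.146
df = n₁ + n₂ − 2 = 29
Two-sided p-value ≈ 0.0404
Since p ≈ 0.0404 > α = 0.025, fail to reject H0; the evidence is not statistically significant.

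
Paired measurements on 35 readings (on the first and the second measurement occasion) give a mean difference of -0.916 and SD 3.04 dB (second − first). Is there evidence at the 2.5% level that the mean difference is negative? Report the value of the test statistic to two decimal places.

-1.78

H0: μ_d = 0; H1: μ_d < 0 (paired t-test on the differences, left-tailed).
t = d̄/(s_d/√n) = -0.916/(3.04/√35) = -1.78
df = n − 1 = 34
p-value = P(T ≤ -1.78) ≈ 0.042
Since p ≈ 0.042 > α = 0.025, fail to reject H0; the data do not provide sufficient evidence against H0.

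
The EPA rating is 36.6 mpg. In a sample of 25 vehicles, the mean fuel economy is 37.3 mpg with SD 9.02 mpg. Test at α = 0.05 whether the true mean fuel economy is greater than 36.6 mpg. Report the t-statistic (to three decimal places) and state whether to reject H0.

t = 0.388; fail to reject H0

H0: μ = 36.6; H1: μ > 36.6 (one-sample t-test, right-tailed).
t = (x̄ − μ₀)/(s/√n) = (37.3 − 36.6)/(9.02/√25) = 0.388
df = n − 1 = 24
p-value = P(T ≥ 0.388) ≈ 0.3507
Since p ≈ 0.3507 > α = 0.05, fail to reject H0; the evidence is not statistically significant.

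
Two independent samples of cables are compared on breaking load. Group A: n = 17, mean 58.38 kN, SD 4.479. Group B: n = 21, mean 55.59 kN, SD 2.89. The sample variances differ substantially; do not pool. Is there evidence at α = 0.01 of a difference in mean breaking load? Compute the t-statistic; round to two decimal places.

Let group 1 = group A, group 2 = group B. H0: μ_1 = μ_2; H1: μ_1 ≠ μ_2 (Welch's two-sample t-test, two-sided).
t = (x̄_1 − x̄_2)/√(s_1²/n_1 + s_2²/n_2) = (58.38 − 55.59)/√(4.479²/17 + 2.89²/21) = 2.22
Welch–Satterthwaite df ≈ 26.22
Two-sided p-value ≈ 0.0352
Since p ≈ 0.0352 > α = 0.01, fail to reject H0; the evidence is not statistically significant.

2.22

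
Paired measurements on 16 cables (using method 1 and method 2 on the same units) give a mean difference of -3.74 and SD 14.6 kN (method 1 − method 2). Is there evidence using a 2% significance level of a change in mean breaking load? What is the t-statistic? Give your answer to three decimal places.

H0: μ_d = 0; H1: μ_d ≠ 0 (paired t-test on the differences, two-sided).
t = d̄/(s_d/√n) = -3.74/(14.6/√16) = -1.025
df = n − 1 = 15
Two-sided p-value ≈ 0.322
Since p ≈ 0.322 > α = 0.02, fail to reject H0; the evidence is not statistically significant.

-1.025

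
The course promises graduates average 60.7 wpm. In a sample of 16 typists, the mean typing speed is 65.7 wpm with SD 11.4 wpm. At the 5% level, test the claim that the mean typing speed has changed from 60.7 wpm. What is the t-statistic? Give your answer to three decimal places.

1.754

H0: μ = 60.7; H1: μ ≠ 60.7 (one-sample t-test, two-sided).
t = (x̄ − μ₀)/(s/√n) = (65.7 − 60.7)/(11.4/√16) = 1.754
df = n − 1 = 15
Two-sided p-value ≈ 0.0998
Since p ≈ 0.0998 > α = 0.05, fail to reject H0; the data do not provide sufficient evidence against H0.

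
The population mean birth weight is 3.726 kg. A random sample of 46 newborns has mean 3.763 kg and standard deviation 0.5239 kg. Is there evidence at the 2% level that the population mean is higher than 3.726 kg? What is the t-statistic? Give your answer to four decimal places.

0.4790

H0: μ = 3.726; H1: μ > 3.726 (one-sample t-test, right-tailed).
t = (x̄ − μ₀)/(s/√n) = (3.763 − 3.726)/(0.5239/√46) = 0.4790
df = n − 1 = 45
p-value = P(T ≥ 0.4790) ≈ 0.3171
Since p ≈ 0.3171 > α = 0.02, fail to reject H0; the evidence is not statistically significant.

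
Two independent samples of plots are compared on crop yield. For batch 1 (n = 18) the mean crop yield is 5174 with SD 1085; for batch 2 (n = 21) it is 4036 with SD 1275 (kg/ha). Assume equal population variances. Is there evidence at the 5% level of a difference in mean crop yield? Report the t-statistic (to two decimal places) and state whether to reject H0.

Let group 1 = batch 1, group 2 = batch 2. H0: μ_1 = μ_2; H1: μ_1 ≠ μ_2 (two-sample pooled-variance t-test, two-sided).
s_p² = [(18−1)·1085² + (21−1)·1275²]/(18+21−2) = 1419600
t = (5174 − 4036)/√[1419600·(1/18 + 1/21)] = 2.97
df = n₁ + n₂ − 2 = 37
Two-sided p-value ≈ 0.0052
Since p ≈ 0.0052 < α = 0.05, reject H0; the data support H1.

t = 2.97; reject H0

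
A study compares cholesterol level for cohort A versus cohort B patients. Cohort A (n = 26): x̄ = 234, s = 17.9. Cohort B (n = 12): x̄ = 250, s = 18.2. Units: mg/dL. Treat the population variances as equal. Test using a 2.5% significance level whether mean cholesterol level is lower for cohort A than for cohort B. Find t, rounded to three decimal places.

Let group 1 = cohort A, group 2 = cohort B. H0: μ_1 = μ_2; H1: μ_1 < μ_2 (two-sample pooled-variance t-test, left-tailed).
s_p² = [(26−1)·17.9² + (12−1)·18.2²]/(26+12−2) = 323.719
t = (234 − 250)/√[323.719·(1/26 + 1/12)] = -2.548
df = n₁ + n₂ − 2 = 36
p-value = P(T ≤ -2.548) ≈ 0.0076
Since p ≈ 0.0076 < α = 0.025, reject H0; the evidence is statistically significant.

-2.548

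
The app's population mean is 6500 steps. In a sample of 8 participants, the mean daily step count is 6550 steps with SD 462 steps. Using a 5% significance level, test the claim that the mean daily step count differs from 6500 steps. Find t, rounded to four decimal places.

0.3061

H0: μ = 6500; H1: μ ≠ 6500 (one-sample t-test, two-sided).
t = (x̄ − μ₀)/(s/√n) = (6550 − 6500)/(462/√8) = 0.3061
df = n − 1 = 7
Two-sided p-value ≈ 0.768
Since p ≈ 0.768 > α = 0.05, fail to reject H0; the data do not provide sufficient evidence against H0.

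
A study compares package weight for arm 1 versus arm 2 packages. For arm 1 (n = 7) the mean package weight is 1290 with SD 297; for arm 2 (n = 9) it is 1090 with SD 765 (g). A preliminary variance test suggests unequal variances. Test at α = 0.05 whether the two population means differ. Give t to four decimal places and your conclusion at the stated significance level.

t = 0.7178; fail to reject H0

Let group 1 = arm 1, group 2 = arm 2. H0: μ_1 = μ_2; H1: μ_1 ≠ μ_2 (Welch's two-sample t-test, two-sided).
t = (x̄_1 − x̄_2)/√(s_1²/n_1 + s_2²/n_2) = (1290 − 1090)/√(297²/7 + 765²/9) = 0.7178
Welch–Satterthwaite df ≈ 10.86
Two-sided p-value ≈ 0.488
Since p ≈ 0.488 > α = 0.05, fail to reject H0; the data do not provide sufficient evidence against H0.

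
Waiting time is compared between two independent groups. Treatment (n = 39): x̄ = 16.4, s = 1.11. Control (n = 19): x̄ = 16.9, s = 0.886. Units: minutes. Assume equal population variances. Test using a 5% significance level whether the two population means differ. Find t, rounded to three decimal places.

-1.713

Let group 1 = treatment, group 2 = control. H0: μ_1 = μ_2; H1: μ_1 ≠ μ_2 (two-sample pooled-variance t-test, two-sided).
s_p² = [(39−1)·1.11² + (19−1)·0.886²]/(39+19−2) = 1.08839
t = (16.4 − 16.9)/√[1.08839·(1/39 + 1/19)] = -1.713
df = n₁ + n₂ − 2 = 56
Two-sided p-value ≈ 0.0922
Since p ≈ 0.0922 > α = 0.05, fail to reject H0; the data do not provide sufficient evidence against H0.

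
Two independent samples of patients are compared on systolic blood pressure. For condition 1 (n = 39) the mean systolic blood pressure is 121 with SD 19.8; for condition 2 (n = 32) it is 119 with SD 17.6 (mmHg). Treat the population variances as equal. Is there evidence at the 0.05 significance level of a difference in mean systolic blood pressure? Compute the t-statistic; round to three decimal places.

0.445

Let group 1 = condition 1, group 2 = condition 2. H0: μ_1 = μ_2; H1: μ_1 ≠ μ_2 (two-sample pooled-variance t-test, two-sided).
s_p² = [(39−1)·19.8² + (32−1)·17.6²]/(39+32−2) = 355.074
t = (121 − 119)/√[355.074·(1/39 + 1/32)] = 0.445
df = n₁ + n₂ − 2 = 69
Two-sided p-value ≈ 0.658
Since p ≈ 0.658 > α = 0.05, fail to reject H0; the data do not provide sufficient evidence against H0.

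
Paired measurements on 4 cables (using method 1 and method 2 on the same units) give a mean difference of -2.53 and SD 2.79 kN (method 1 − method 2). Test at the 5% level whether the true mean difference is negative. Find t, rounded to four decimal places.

H0: μ_d = 0; H1: μ_d < 0 (paired t-test on the differences, left-tailed).
t = d̄/(s_d/√n) = -2.53/(2.79/√4) = -1.8136
df = n − 1 = 3
p-value = P(T ≤ -1.8136) ≈ 0.084
Since p ≈ 0.084 > α = 0.05, fail to reject H0; the evidence is not statistically significant.

-1.8136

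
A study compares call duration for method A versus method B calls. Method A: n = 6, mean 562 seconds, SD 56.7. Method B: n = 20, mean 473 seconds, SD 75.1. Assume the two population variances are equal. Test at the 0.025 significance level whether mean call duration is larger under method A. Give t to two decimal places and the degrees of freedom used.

t = 2.67, df = 24

Let group 1 = method A, group 2 = method B. H0: μ_1 = μ_2; H1: μ_1 > μ_2 (two-sample pooled-variance t-test, right-tailed).
s_p² = [(6−1)·56.7² + (20−1)·75.1²]/(6+20−2) = 5134.78
t = (562 − 473)/√[5134.78·(1/6 + 1/20)] = 2.67
df = n₁ + n₂ − 2 = 24
p-value = P(T ≥ 2.67) ≈ 0.007
Since p ≈ 0.007 < α = 0.025, reject H0; the evidence is statistically significant.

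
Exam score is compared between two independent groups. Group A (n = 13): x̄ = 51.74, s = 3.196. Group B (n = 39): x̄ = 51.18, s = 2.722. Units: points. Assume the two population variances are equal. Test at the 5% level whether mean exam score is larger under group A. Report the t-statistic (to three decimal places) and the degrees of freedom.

t = 0.615, df = 50

Let group 1 = group A, group 2 = group B. H0: μ_1 = μ_2; H1: μ_1 > μ_2 (two-sample pooled-variance t-test, right-tailed).
s_p² = [(13−1)·3.196² + (39−1)·2.722²]/(13+39−2) = 8.08252
t = (51.74 − 51.18)/√[8.08252·(1/13 + 1/39)] = 0.615
df = n₁ + n₂ − 2 = 50
p-value = P(T ≥ 0.615) ≈ 0.271
Since p ≈ 0.271 > α = 0.05, fail to reject H0; the evidence is not statistically significant.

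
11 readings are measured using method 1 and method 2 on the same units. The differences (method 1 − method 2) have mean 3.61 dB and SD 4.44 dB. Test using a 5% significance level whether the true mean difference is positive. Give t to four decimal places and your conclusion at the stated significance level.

t = 2.6966; reject H0

H0: μ_d = 0; H1: μ_d > 0 (paired t-test on the differences, right-tailed).
t = d̄/(s_d/√n) = 3.61/(4.44/√11) = 2.6966
df = n − 1 = 10
p-value = P(T ≥ 2.6966) ≈ 0.011
Since p ≈ 0.011 < α = 0.05, reject H0; the data support H1.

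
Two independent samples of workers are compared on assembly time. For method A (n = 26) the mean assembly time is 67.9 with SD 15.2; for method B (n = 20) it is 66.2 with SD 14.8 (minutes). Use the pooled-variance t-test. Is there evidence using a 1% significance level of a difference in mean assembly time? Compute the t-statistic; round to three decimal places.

0.380

Let group 1 = method A, group 2 = method B. H0: μ_1 = μ_2; H1: μ_1 ≠ μ_2 (two-sample pooled-variance t-test, two-sided).
s_p² = [(26−1)·15.2² + (20−1)·14.8²]/(26+20−2) = 225.858
t = (67.9 − 66.2)/√[225.858·(1/26 + 1/20)] = 0.380
df = n₁ + n₂ − 2 = 44
Two-sided p-value ≈ 0.706
Since p ≈ 0.706 > α = 0.01, fail to reject H0; the evidence is not statistically significant.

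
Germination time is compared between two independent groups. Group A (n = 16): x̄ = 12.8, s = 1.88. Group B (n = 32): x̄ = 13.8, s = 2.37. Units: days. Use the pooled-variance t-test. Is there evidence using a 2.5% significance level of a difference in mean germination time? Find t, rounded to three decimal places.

Let group 1 = group A, group 2 = group B. H0: μ_1 = μ_2; H1: μ_1 ≠ μ_2 (two-sample pooled-variance t-test, two-sided).
s_p² = [(16−1)·1.88² + (32−1)·2.37²]/(16+32−2) = 4.93782
t = (12.8 − 13.8)/√[4.93782·(1/16 + 1/32)] = -1.470
df = n₁ + n₂ − 2 = 46
Two-sided p-value ≈ 0.1484
Since p ≈ 0.1484 > α = 0.025, fail to reject H0; the data do not provide sufficient evidence against H0.

-1.470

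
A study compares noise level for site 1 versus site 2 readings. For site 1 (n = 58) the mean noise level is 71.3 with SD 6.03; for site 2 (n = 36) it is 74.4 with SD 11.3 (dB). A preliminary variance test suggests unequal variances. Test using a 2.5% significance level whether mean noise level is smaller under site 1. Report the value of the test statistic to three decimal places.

-1.517

Let group 1 = site 1, group 2 = site 2. H0: μ_1 = μ_2; H1: μ_1 < μ_2 (Welch's two-sample t-test, left-tailed).
t = (x̄_1 − x̄_2)/√(s_1²/n_1 + s_2²/n_2) = (71.3 − 74.4)/√(6.03²/58 + 11.3²/36) = -1.517
Welch–Satterthwaite df ≈ 47.55
p-value = P(T ≤ -1.517) ≈ 0.0679
Since p ≈ 0.0679 > α = 0.025, fail to reject H0; the evidence is not statistically significant.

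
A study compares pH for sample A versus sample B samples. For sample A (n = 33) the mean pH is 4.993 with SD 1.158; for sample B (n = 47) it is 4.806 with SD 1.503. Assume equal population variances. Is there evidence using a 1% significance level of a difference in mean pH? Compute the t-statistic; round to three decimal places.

0.600

Let group 1 = sample A, group 2 = sample B. H0: μ_1 = μ_2; H1: μ_1 ≠ μ_2 (two-sample pooled-variance t-test, two-sided).
s_p² = [(33−1)·1.158² + (47−1)·1.503²]/(33+47−2) = 1.88238
t = (4.993 − 4.806)/√[1.88238·(1/33 + 1/47)] = 0.600
df = n₁ + n₂ − 2 = 78
Two-sided p-value ≈ 0.5502
Since p ≈ 0.5502 > α = 0.01, fail to reject H0; the data do not provide sufficient evidence against H0.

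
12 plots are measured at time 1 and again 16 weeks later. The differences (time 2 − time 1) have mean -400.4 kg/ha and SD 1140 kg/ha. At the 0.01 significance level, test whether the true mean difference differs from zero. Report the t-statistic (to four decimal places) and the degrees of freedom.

H0: μ_d = 0; H1: μ_d ≠ 0 (paired t-test on the differences, two-sided).
t = d̄/(s_d/√n) = -400.4/(1140/√12) = -1.2167
df = n − 1 = 11
Two-sided p-value ≈ 0.2492
Since p ≈ 0.2492 > α = 0.01, fail to reject H0; the data do not provide sufficient evidence against H0.

t = -1.2167, df = 11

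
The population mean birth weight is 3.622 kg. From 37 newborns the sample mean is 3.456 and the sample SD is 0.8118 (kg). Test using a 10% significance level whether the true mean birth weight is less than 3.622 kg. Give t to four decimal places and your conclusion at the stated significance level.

H0: μ = 3.622; H1: μ < 3.622 (one-sample t-test, left-tailed).
t = (x̄ − μ₀)/(s/√n) = (3.456 − 3.622)/(0.8118/√37) = -1.2438
df = n − 1 = 36
p-value = P(T ≤ -1.2438) ≈ 0.1108
Since p ≈ 0.1108 > α = 0.1, fail to reject H0; the evidence is not statistically significant.

t = -1.2438; fail to reject H0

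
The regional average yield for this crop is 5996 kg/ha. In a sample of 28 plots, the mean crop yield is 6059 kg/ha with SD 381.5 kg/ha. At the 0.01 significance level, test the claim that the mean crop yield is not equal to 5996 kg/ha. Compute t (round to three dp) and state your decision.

H0: μ = 5996; H1: μ ≠ 5996 (one-sample t-test, two-sided).
t = (x̄ − μ₀)/(s/√n) = (6059 − 5996)/(381.5/√28) = 0.874
df = n − 1 = 27
Two-sided p-value ≈ 0.3899
Since p ≈ 0.3899 > α = 0.01, fail to reject H0; the data do not provide sufficient evidence against H0.

t = 0.874; fail to reject H0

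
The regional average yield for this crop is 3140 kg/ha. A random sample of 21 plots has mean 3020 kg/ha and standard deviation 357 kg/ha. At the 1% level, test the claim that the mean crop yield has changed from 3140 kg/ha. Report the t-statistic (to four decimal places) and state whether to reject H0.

t = -1.5404; fail to reject H0

H0: μ = 3140; H1: μ ≠ 3140 (one-sample t-test, two-sided).
t = (x̄ − μ₀)/(s/√n) = (3020 − 3140)/(357/√21) = -1.5404
df = n − 1 = 20
Two-sided p-value ≈ 0.139
Since p ≈ 0.139 > α = 0.01, fail to reject H0; the evidence is not statistically significant.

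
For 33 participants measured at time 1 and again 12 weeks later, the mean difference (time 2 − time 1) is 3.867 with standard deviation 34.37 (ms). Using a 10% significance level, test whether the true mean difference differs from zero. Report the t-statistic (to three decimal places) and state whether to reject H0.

t = 0.646; fail to reject H0

H0: μ_d = 0; H1: μ_d ≠ 0 (paired t-test on the differences, two-sided).
t = d̄/(s_d/√n) = 3.867/(34.37/√33) = 0.646
df = n − 1 = 32
Two-sided p-value ≈ 0.523
Since p ≈ 0.523 > α = 0.1, fail to reject H0; the evidence is not statistically significant.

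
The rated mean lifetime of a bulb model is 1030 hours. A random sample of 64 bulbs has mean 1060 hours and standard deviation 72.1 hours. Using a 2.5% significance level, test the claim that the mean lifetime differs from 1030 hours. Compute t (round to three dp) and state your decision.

H0: μ = 1030; H1: μ ≠ 1030 (one-sample t-test, two-sided).
t = (x̄ − μ₀)/(s/√n) = (1060 − 1030)/(72.1/√64) = 3.329
df = n − 1 = 63
Two-sided p-value ≈ 0.001
Since p ≈ 0.001 < α = 0.025, reject H0; the evidence is statistically significant.

t = 3.329; reject H0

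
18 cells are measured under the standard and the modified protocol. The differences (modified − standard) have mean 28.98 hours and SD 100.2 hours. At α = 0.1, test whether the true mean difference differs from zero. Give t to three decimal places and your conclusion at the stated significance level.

H0: μ_d = 0; H1: μ_d ≠ 0 (paired t-test on the differences, two-sided).
t = d̄/(s_d/√n) = 28.98/(100.2/√18) = 1.227
df = n − 1 = 17
Two-sided p-value ≈ 0.2365
Since p ≈ 0.2365 > α = 0.1, fail to reject H0; the evidence is not statistically significant.

t = 1.227; fail to reject H0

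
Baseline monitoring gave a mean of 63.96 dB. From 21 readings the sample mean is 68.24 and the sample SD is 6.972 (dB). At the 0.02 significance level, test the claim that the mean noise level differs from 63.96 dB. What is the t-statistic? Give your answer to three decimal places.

2.813

H0: μ = 63.96; H1: μ ≠ 63.96 (one-sample t-test, two-sided).
t = (x̄ − μ₀)/(s/√n) = (68.24 − 63.96)/(6.972/√21) = 2.813
df = n − 1 = 20
Two-sided p-value ≈ 0.011
Since p ≈ 0.011 < α = 0.02, reject H0; the data support H1.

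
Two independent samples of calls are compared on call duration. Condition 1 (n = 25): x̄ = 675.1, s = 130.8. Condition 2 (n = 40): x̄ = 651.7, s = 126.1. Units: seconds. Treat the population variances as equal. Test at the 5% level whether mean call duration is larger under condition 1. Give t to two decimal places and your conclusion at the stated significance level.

Let group 1 = condition 1, group 2 = condition 2. H0: μ_1 = μ_2; H1: μ_1 > μ_2 (two-sample pooled-variance t-test, right-tailed).
s_p² = [(25−1)·130.8² + (40−1)·126.1²]/(25+40−2) = 16361.2
t = (675.1 − 651.7)/√[16361.2·(1/25 + 1/40)] = 0.72
df = n₁ + n₂ − 2 = 63
p-value = P(T ≥ 0.72) ≈ 0.238
Since p ≈ 0.238 > α = 0.05, fail to reject H0; the data do not provide sufficient evidence against H0.

t = 0.72; fail to reject H0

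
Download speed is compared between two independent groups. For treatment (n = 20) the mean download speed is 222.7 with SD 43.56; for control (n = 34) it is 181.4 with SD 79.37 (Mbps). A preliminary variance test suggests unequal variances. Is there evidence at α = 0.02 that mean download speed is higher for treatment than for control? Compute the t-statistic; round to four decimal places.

2.4675

Let group 1 = treatment, group 2 = control. H0: μ_1 = μ_2; H1: μ_1 > μ_2 (Welch's two-sample t-test, right-tailed).
t = (x̄_1 − x̄_2)/√(s_1²/n_1 + s_2²/n_2) = (222.7 − 181.4)/√(43.56²/20 + 79.37²/34) = 2.4675
Welch–Satterthwaite df ≈ 51.84
p-value = P(T ≥ 2.4675) ≈ 0.008
Since p ≈ 0.008 < α = 0.02, reject H0; the data support H1.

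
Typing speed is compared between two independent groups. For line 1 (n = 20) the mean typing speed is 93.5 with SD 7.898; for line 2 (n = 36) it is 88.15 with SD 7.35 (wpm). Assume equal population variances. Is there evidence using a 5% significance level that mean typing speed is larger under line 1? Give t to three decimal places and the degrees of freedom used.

Let group 1 = line 1, group 2 = line 2. H0: μ_1 = μ_2; H1: μ_1 > μ_2 (two-sample pooled-variance t-test, right-tailed).
s_p² = [(20−1)·7.898² + (36−1)·7.35²]/(20+36−2) = 56.9625
t = (93.5 − 88.15)/√[56.9625·(1/20 + 1/36)] = 2.542
df = n₁ + n₂ − 2 = 54
p-value = P(T ≥ 2.542) ≈ 0.0070
Since p ≈ 0.0070 < α = 0.05, reject H0; the data support H1.

t = 2.542, df = 54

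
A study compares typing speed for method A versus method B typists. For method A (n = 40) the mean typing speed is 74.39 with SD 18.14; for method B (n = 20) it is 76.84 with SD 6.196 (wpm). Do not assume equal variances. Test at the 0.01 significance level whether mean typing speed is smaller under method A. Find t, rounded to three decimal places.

Let group 1 = method A, group 2 = method B. H0: μ_1 = μ_2; H1: μ_1 < μ_2 (Welch's two-sample t-test, left-tailed).
t = (x̄_1 − x̄_2)/√(s_1²/n_1 + s_2²/n_2) = (74.39 − 76.84)/√(18.14²/40 + 6.196²/20) = -0.769
Welch–Satterthwaite df ≈ 53.36
p-value = P(T ≤ -0.769) ≈ 0.223
Since p ≈ 0.223 > α = 0.01, fail to reject H0; the evidence is not statistically significant.

-0.769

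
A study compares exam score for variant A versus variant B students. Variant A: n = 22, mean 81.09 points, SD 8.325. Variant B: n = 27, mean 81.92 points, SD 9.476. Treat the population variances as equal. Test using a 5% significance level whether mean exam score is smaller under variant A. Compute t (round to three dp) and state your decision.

t = -0.322; fail to reject H0

Let group 1 = variant A, group 2 = variant B. H0: μ_1 = μ_2; H1: μ_1 < μ_2 (two-sample pooled-variance t-test, left-tailed).
s_p² = [(22−1)·8.325² + (27−1)·9.476²]/(22+27−2) = 80.6399
t = (81.09 − 81.92)/√[80.6399·(1/22 + 1/27)] = -0.322
df = n₁ + n₂ − 2 = 47
p-value = P(T ≤ -0.322) ≈ 0.3745
Since p ≈ 0.3745 > α = 0.05, fail to reject H0; the evidence is not statistically significant.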